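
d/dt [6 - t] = -1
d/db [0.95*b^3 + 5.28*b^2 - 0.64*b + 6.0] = 2.85*b^2 + 10.56*b - 0.64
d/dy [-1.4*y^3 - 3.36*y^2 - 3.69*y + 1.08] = -4.2*y^2 - 6.72*y - 3.69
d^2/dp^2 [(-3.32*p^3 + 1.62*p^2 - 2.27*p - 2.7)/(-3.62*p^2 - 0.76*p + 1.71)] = (-5.6843418860808e-14*p^5 + 2.8421709430404e-14*p^4 + 113.346056*p^3 + 126.234504*p^2 + 187.128036*p + 32.97222)/(47.437928*p^6 + 29.878032*p^5 - 60.952836*p^4 - 27.788336*p^3 + 28.792638*p^2 + 6.666948*p - 5.000211)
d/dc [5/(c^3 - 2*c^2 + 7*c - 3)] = 5*(-3*c^2 + 4*c - 7)/(c^3 - 2*c^2 + 7*c - 3)^2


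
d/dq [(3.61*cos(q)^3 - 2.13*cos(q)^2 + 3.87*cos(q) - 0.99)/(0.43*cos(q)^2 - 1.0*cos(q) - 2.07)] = (-1.5523*cos(q)^4 + 7.22*cos(q)^3 + 21.9522*cos(q)^2 - 9.6696*cos(q) + 9.0009)*sin(q)/(0.1849*cos(q)^4 - 0.86*cos(q)^3 - 0.7802*cos(q)^2 + 4.14*cos(q) + 4.2849)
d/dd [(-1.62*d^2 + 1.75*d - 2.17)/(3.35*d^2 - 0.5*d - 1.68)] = (-5.0525*d^2 + 19.9822*d - 4.025)/(11.2225*d^4 - 3.35*d^3 - 11.006*d^2 + 1.68*d + 2.8224)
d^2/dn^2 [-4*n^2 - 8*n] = -8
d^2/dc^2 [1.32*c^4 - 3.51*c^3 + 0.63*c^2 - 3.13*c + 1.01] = 15.84*c^2 - 21.06*c + 1.26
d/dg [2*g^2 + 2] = 4*g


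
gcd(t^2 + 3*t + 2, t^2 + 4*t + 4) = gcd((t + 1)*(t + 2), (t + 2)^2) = t + 2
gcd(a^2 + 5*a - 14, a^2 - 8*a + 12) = a - 2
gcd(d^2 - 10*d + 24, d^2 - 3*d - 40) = 1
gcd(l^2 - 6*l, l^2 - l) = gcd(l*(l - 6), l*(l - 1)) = l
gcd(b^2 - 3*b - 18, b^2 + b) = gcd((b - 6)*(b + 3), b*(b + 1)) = 1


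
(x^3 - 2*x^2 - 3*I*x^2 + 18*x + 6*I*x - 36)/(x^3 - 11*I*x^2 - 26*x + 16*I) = (x^3 - x^2*(2 + 3*I) + 6*x*(3 + I) - 36)/(x^3 - 11*I*x^2 - 26*x + 16*I)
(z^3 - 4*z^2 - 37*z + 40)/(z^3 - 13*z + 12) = (z^2 - 3*z - 40)/(z^2 + z - 12)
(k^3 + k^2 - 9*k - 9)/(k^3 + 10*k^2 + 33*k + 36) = (k^2 - 2*k - 3)/(k^2 + 7*k + 12)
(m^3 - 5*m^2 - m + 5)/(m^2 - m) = m - 4 - 5/m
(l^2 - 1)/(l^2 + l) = (l - 1)/l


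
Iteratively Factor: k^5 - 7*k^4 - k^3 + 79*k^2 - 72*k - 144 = (k - 3)*(k^4 - 4*k^3 - 13*k^2 + 40*k + 48) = (k - 4)*(k - 3)*(k^3 - 13*k - 12) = (k - 4)*(k - 3)*(k + 3)*(k^2 - 3*k - 4) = (k - 4)^2*(k - 3)*(k + 3)*(k + 1)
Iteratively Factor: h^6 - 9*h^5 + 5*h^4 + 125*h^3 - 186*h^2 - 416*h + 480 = (h - 5)*(h^5 - 4*h^4 - 15*h^3 + 50*h^2 + 64*h - 96) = (h - 5)*(h + 3)*(h^4 - 7*h^3 + 6*h^2 + 32*h - 32) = (h - 5)*(h - 4)*(h + 3)*(h^3 - 3*h^2 - 6*h + 8) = (h - 5)*(h - 4)*(h + 2)*(h + 3)*(h^2 - 5*h + 4) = (h - 5)*(h - 4)^2*(h + 2)*(h + 3)*(h - 1)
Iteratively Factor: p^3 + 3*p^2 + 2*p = (p)*(p^2 + 3*p + 2) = p*(p + 2)*(p + 1)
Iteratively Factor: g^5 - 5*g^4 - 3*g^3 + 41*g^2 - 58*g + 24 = (g + 3)*(g^4 - 8*g^3 + 21*g^2 - 22*g + 8) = (g - 1)*(g + 3)*(g^3 - 7*g^2 + 14*g - 8) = (g - 1)^2*(g + 3)*(g^2 - 6*g + 8) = (g - 2)*(g - 1)^2*(g + 3)*(g - 4)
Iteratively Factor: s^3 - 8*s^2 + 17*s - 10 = (s - 1)*(s^2 - 7*s + 10) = (s - 5)*(s - 1)*(s - 2)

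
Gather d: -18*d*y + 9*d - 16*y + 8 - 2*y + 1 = d*(9 - 18*y) - 18*y + 9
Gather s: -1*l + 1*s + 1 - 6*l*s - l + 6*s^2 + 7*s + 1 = -2*l + 6*s^2 + s*(8 - 6*l) + 2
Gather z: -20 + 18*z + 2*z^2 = 2*z^2 + 18*z - 20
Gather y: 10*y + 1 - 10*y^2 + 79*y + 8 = -10*y^2 + 89*y + 9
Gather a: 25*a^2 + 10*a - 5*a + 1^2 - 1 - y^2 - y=25*a^2 + 5*a - y^2 - y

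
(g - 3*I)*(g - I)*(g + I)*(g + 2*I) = g^4 - I*g^3 + 7*g^2 - I*g + 6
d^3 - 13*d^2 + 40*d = d*(d - 8)*(d - 5)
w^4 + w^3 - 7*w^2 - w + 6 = (w - 2)*(w - 1)*(w + 1)*(w + 3)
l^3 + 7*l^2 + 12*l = l*(l + 3)*(l + 4)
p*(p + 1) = p^2 + p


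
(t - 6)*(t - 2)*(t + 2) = t^3 - 6*t^2 - 4*t + 24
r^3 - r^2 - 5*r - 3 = (r - 3)*(r + 1)^2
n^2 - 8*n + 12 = (n - 6)*(n - 2)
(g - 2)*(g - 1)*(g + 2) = g^3 - g^2 - 4*g + 4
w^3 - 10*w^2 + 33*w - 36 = (w - 4)*(w - 3)^2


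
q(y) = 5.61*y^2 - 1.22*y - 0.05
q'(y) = 11.22*y - 1.22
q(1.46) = 10.13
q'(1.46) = 15.16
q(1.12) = 5.62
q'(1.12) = 11.35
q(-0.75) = 4.02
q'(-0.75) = -9.64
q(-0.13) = 0.20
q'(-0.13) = -2.68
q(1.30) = 7.84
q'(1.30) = 13.37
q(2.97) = 45.81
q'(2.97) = 32.10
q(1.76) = 15.18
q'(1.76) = 18.53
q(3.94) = 82.23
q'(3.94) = 42.99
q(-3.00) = 54.10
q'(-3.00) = -34.88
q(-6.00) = 209.23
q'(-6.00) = -68.54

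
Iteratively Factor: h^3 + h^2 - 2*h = (h - 1)*(h^2 + 2*h) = h*(h - 1)*(h + 2)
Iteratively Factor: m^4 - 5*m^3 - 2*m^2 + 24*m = (m - 3)*(m^3 - 2*m^2 - 8*m) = (m - 3)*(m + 2)*(m^2 - 4*m) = m*(m - 3)*(m + 2)*(m - 4)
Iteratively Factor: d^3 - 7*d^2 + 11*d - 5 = (d - 1)*(d^2 - 6*d + 5) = (d - 5)*(d - 1)*(d - 1)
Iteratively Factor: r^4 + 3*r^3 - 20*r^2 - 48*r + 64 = (r - 4)*(r^3 + 7*r^2 + 8*r - 16) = (r - 4)*(r + 4)*(r^2 + 3*r - 4) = (r - 4)*(r - 1)*(r + 4)*(r + 4)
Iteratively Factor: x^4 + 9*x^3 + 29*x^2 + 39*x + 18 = (x + 3)*(x^3 + 6*x^2 + 11*x + 6) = (x + 2)*(x + 3)*(x^2 + 4*x + 3) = (x + 2)*(x + 3)^2*(x + 1)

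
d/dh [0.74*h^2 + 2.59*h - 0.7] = 1.48*h + 2.59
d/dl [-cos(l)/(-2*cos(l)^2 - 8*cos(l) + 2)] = (cos(l)^2 + 1)*sin(l)/(2*(-sin(l)^2 + 4*cos(l))^2)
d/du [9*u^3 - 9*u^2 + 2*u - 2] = 27*u^2 - 18*u + 2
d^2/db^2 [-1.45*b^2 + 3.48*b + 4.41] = -2.90000000000000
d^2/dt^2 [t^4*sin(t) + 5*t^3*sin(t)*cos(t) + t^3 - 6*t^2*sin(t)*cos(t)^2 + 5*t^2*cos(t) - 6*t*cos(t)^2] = -t^4*sin(t) - 10*t^3*sin(2*t) + 8*t^3*cos(t) + 27*t^2*sin(t)/2 + 27*t^2*sin(3*t)/2 - 5*t^2*cos(t) + 30*t^2*cos(2*t) - 20*t*sin(t) + 15*t*sin(2*t) - 6*t*cos(t) + 12*t*cos(2*t) - 18*t*cos(3*t) + 6*t - 3*sin(t) + 12*sin(2*t) - 3*sin(3*t) + 10*cos(t)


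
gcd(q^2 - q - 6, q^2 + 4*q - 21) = q - 3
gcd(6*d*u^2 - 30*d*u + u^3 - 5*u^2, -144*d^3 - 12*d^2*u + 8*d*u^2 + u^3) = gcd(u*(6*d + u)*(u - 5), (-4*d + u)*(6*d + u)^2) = 6*d + u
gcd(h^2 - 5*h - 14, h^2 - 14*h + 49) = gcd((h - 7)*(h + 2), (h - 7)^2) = h - 7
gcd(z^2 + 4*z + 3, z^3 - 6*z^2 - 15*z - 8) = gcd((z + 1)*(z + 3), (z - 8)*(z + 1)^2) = z + 1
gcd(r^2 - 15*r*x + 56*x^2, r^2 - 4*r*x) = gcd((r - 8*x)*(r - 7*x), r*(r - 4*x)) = 1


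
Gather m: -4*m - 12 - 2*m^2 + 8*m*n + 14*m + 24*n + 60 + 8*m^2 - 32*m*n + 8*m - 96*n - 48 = 6*m^2 + m*(18 - 24*n) - 72*n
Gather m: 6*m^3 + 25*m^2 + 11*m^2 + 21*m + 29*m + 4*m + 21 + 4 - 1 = 6*m^3 + 36*m^2 + 54*m + 24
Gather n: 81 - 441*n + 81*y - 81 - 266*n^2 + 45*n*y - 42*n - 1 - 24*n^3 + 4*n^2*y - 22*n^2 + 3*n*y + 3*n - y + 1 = -24*n^3 + n^2*(4*y - 288) + n*(48*y - 480) + 80*y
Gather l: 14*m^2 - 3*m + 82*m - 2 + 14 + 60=14*m^2 + 79*m + 72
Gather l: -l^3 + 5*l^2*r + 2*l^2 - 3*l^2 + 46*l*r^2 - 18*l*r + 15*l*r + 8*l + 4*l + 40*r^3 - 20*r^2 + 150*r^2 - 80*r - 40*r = -l^3 + l^2*(5*r - 1) + l*(46*r^2 - 3*r + 12) + 40*r^3 + 130*r^2 - 120*r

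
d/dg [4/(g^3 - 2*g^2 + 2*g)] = 4*(-3*g^2 + 4*g - 2)/(g^2*(g^2 - 2*g + 2)^2)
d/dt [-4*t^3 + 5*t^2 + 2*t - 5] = -12*t^2 + 10*t + 2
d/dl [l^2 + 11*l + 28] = 2*l + 11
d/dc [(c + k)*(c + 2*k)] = 2*c + 3*k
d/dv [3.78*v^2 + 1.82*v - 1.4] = 7.56*v + 1.82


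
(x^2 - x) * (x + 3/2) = x^3 + x^2/2 - 3*x/2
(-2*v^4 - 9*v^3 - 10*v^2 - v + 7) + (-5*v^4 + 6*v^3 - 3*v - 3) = -7*v^4 - 3*v^3 - 10*v^2 - 4*v + 4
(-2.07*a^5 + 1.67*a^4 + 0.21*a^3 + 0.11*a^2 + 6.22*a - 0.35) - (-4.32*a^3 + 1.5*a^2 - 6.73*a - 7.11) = -2.07*a^5 + 1.67*a^4 + 4.53*a^3 - 1.39*a^2 + 12.95*a + 6.76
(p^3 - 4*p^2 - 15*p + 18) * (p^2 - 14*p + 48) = p^5 - 18*p^4 + 89*p^3 + 36*p^2 - 972*p + 864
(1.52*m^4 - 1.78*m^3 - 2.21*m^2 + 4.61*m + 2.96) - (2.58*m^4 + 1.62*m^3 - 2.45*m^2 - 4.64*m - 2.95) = -1.06*m^4 - 3.4*m^3 + 0.24*m^2 + 9.25*m + 5.91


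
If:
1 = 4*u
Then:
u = 1/4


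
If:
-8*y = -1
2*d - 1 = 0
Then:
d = 1/2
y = 1/8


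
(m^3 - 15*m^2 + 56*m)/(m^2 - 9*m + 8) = m*(m - 7)/(m - 1)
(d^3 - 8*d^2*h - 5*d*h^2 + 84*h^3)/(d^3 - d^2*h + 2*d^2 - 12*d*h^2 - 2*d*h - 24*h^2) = (d - 7*h)/(d + 2)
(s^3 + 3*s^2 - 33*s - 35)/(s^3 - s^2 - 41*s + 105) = (s + 1)/(s - 3)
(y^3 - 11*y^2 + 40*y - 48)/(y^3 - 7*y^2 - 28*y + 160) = (y^2 - 7*y + 12)/(y^2 - 3*y - 40)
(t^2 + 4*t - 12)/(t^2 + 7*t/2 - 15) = 2*(t - 2)/(2*t - 5)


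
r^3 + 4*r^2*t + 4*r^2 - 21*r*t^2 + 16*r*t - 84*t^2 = (r + 4)*(r - 3*t)*(r + 7*t)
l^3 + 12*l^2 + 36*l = l*(l + 6)^2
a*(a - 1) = a^2 - a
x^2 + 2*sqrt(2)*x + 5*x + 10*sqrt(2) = (x + 5)*(x + 2*sqrt(2))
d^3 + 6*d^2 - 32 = (d - 2)*(d + 4)^2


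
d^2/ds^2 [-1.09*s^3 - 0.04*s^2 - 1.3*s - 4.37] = -6.54*s - 0.08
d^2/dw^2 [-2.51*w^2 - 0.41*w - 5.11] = -5.02000000000000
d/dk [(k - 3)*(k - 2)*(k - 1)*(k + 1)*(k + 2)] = 5*k^4 - 12*k^3 - 15*k^2 + 30*k + 4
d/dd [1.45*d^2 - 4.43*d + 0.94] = 2.9*d - 4.43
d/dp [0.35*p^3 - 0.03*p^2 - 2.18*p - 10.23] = 1.05*p^2 - 0.06*p - 2.18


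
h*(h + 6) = h^2 + 6*h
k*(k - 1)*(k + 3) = k^3 + 2*k^2 - 3*k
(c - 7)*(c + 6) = c^2 - c - 42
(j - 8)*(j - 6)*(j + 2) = j^3 - 12*j^2 + 20*j + 96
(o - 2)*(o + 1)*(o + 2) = o^3 + o^2 - 4*o - 4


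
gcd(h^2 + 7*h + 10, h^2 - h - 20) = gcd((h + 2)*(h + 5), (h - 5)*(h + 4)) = 1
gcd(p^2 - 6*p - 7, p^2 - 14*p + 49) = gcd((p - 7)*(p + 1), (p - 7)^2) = p - 7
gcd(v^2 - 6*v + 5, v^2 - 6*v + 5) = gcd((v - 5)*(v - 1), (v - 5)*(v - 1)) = v^2 - 6*v + 5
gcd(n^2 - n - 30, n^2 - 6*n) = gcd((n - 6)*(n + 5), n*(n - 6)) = n - 6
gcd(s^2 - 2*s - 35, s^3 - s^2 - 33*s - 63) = s - 7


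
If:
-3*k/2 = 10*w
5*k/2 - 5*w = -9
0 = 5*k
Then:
No Solution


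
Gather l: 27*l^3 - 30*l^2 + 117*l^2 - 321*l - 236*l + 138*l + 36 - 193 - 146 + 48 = 27*l^3 + 87*l^2 - 419*l - 255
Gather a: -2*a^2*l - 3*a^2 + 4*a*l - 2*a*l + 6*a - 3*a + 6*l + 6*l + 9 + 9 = a^2*(-2*l - 3) + a*(2*l + 3) + 12*l + 18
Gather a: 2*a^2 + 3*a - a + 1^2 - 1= 2*a^2 + 2*a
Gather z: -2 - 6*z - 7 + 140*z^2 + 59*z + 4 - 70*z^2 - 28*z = 70*z^2 + 25*z - 5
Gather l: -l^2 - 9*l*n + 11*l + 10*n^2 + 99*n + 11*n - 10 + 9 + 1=-l^2 + l*(11 - 9*n) + 10*n^2 + 110*n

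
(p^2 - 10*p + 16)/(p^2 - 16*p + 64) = (p - 2)/(p - 8)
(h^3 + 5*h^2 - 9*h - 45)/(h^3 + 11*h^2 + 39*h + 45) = (h - 3)/(h + 3)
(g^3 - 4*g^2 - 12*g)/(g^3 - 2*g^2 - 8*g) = (g - 6)/(g - 4)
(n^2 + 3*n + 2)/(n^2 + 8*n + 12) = (n + 1)/(n + 6)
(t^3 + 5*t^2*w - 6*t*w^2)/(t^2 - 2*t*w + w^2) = t*(t + 6*w)/(t - w)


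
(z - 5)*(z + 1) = z^2 - 4*z - 5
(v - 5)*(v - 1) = v^2 - 6*v + 5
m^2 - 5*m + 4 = (m - 4)*(m - 1)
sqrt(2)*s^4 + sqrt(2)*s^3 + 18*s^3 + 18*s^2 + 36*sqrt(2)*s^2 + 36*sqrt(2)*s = s*(s + 3*sqrt(2))*(s + 6*sqrt(2))*(sqrt(2)*s + sqrt(2))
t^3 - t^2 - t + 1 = (t - 1)^2*(t + 1)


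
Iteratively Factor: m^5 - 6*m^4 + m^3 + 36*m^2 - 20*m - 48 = (m - 4)*(m^4 - 2*m^3 - 7*m^2 + 8*m + 12) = (m - 4)*(m + 2)*(m^3 - 4*m^2 + m + 6) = (m - 4)*(m - 2)*(m + 2)*(m^2 - 2*m - 3) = (m - 4)*(m - 2)*(m + 1)*(m + 2)*(m - 3)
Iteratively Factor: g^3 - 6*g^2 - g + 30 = (g + 2)*(g^2 - 8*g + 15) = (g - 5)*(g + 2)*(g - 3)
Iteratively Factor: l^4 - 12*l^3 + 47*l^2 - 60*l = (l)*(l^3 - 12*l^2 + 47*l - 60) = l*(l - 3)*(l^2 - 9*l + 20) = l*(l - 4)*(l - 3)*(l - 5)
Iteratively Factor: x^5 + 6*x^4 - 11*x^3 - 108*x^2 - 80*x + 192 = (x + 4)*(x^4 + 2*x^3 - 19*x^2 - 32*x + 48) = (x - 1)*(x + 4)*(x^3 + 3*x^2 - 16*x - 48) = (x - 1)*(x + 4)^2*(x^2 - x - 12) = (x - 1)*(x + 3)*(x + 4)^2*(x - 4)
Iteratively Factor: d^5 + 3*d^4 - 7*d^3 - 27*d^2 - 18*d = (d - 3)*(d^4 + 6*d^3 + 11*d^2 + 6*d) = (d - 3)*(d + 2)*(d^3 + 4*d^2 + 3*d) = (d - 3)*(d + 2)*(d + 3)*(d^2 + d) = (d - 3)*(d + 1)*(d + 2)*(d + 3)*(d)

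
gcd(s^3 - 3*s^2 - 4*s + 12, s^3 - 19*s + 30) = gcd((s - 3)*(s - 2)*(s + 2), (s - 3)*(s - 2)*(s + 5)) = s^2 - 5*s + 6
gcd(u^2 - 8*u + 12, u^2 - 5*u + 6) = u - 2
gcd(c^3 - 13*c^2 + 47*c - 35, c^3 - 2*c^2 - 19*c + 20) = c^2 - 6*c + 5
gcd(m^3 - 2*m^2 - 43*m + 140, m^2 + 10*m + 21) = m + 7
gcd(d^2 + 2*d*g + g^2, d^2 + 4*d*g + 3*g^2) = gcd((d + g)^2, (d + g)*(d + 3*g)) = d + g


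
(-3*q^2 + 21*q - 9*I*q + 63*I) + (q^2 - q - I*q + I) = -2*q^2 + 20*q - 10*I*q + 64*I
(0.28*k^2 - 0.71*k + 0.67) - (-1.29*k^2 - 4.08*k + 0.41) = 1.57*k^2 + 3.37*k + 0.26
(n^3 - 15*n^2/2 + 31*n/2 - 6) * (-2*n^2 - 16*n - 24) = -2*n^5 - n^4 + 65*n^3 - 56*n^2 - 276*n + 144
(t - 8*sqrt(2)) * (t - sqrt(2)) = t^2 - 9*sqrt(2)*t + 16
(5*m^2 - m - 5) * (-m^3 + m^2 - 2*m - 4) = -5*m^5 + 6*m^4 - 6*m^3 - 23*m^2 + 14*m + 20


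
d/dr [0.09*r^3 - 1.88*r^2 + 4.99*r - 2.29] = 0.27*r^2 - 3.76*r + 4.99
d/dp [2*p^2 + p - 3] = 4*p + 1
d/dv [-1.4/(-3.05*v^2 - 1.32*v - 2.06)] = (-8.54*v - 1.848)/(3.05*v^2 + 1.32*v + 2.06)^2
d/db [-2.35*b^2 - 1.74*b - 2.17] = -4.7*b - 1.74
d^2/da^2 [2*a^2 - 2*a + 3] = 4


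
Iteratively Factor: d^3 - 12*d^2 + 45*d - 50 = (d - 5)*(d^2 - 7*d + 10) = (d - 5)^2*(d - 2)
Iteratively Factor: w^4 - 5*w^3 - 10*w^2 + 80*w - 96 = (w - 2)*(w^3 - 3*w^2 - 16*w + 48) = (w - 4)*(w - 2)*(w^2 + w - 12) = (w - 4)*(w - 2)*(w + 4)*(w - 3)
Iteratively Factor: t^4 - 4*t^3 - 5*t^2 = (t + 1)*(t^3 - 5*t^2) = t*(t + 1)*(t^2 - 5*t) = t^2*(t + 1)*(t - 5)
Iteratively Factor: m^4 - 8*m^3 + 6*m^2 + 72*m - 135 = (m - 3)*(m^3 - 5*m^2 - 9*m + 45) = (m - 3)*(m + 3)*(m^2 - 8*m + 15) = (m - 3)^2*(m + 3)*(m - 5)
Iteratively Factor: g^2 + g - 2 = (g + 2)*(g - 1)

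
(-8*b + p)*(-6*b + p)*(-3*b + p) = -144*b^3 + 90*b^2*p - 17*b*p^2 + p^3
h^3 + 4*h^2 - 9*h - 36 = (h - 3)*(h + 3)*(h + 4)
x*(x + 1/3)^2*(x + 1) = x^4 + 5*x^3/3 + 7*x^2/9 + x/9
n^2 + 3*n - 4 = (n - 1)*(n + 4)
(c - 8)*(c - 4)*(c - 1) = c^3 - 13*c^2 + 44*c - 32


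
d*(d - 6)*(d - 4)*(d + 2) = d^4 - 8*d^3 + 4*d^2 + 48*d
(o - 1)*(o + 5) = o^2 + 4*o - 5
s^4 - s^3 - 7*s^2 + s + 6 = (s - 3)*(s - 1)*(s + 1)*(s + 2)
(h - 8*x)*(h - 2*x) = h^2 - 10*h*x + 16*x^2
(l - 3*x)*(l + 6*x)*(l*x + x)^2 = l^4*x^2 + 3*l^3*x^3 + 2*l^3*x^2 - 18*l^2*x^4 + 6*l^2*x^3 + l^2*x^2 - 36*l*x^4 + 3*l*x^3 - 18*x^4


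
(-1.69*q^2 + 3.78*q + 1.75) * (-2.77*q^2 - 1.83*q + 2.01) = 4.6813*q^4 - 7.3779*q^3 - 15.1618*q^2 + 4.3953*q + 3.5175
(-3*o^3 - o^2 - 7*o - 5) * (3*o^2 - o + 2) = -9*o^5 - 26*o^3 - 10*o^2 - 9*o - 10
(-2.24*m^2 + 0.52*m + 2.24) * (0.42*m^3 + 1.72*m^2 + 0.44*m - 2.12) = -0.9408*m^5 - 3.6344*m^4 + 0.8496*m^3 + 8.8304*m^2 - 0.1168*m - 4.7488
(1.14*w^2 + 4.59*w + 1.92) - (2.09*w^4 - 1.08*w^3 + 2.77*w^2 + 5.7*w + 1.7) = -2.09*w^4 + 1.08*w^3 - 1.63*w^2 - 1.11*w + 0.22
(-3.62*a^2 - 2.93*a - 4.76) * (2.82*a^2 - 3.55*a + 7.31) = -10.2084*a^4 + 4.5884*a^3 - 29.4839*a^2 - 4.5203*a - 34.7956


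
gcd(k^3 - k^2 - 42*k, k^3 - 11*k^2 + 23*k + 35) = k - 7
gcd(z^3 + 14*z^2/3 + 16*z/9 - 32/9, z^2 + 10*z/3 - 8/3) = z^2 + 10*z/3 - 8/3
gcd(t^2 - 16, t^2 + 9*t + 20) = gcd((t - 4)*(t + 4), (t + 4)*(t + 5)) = t + 4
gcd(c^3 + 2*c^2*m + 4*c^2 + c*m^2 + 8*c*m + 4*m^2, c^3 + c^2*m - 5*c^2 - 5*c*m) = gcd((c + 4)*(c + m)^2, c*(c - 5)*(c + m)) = c + m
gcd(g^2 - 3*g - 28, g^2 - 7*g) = g - 7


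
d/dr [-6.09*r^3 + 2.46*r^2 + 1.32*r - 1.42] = -18.27*r^2 + 4.92*r + 1.32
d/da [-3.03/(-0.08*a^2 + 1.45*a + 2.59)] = (4.3935 - 0.4848*a)/(-0.08*a^2 + 1.45*a + 2.59)^2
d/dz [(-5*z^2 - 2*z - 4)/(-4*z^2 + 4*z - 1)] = 2*(-7*z - 9)/(8*z^3 - 12*z^2 + 6*z - 1)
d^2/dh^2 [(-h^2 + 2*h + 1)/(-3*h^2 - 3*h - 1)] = 2*(-27*h^3 - 36*h^2 - 9*h + 1)/(27*h^6 + 81*h^5 + 108*h^4 + 81*h^3 + 36*h^2 + 9*h + 1)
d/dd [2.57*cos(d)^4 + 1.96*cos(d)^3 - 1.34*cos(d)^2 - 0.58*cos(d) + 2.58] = -0.89*sin(d) - 1.23*sin(2*d) - 1.47*sin(3*d) - 1.285*sin(4*d)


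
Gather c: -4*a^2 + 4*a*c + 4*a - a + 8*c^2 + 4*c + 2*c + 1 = -4*a^2 + 3*a + 8*c^2 + c*(4*a + 6) + 1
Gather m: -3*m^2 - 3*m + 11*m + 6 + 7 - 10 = -3*m^2 + 8*m + 3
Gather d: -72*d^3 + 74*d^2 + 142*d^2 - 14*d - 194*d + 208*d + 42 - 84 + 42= -72*d^3 + 216*d^2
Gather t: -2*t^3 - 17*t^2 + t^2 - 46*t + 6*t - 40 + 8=-2*t^3 - 16*t^2 - 40*t - 32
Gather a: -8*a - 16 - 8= -8*a - 24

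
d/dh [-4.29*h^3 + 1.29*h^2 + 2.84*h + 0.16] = -12.87*h^2 + 2.58*h + 2.84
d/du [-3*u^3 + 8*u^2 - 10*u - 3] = -9*u^2 + 16*u - 10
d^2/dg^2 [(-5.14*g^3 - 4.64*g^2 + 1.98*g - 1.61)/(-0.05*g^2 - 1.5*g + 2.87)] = (23.89928*g^3 - 128.74701*g^2 + 253.045716*g + 67.097702)/(0.000125*g^6 + 0.01125*g^5 + 0.315975*g^4 + 2.0835*g^3 - 18.136965*g^2 + 37.06605*g - 23.639903)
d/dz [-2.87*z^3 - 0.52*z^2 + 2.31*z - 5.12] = -8.61*z^2 - 1.04*z + 2.31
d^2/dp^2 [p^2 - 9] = 2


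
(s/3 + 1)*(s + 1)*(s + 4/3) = s^3/3 + 16*s^2/9 + 25*s/9 + 4/3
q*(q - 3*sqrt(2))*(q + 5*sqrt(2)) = q^3 + 2*sqrt(2)*q^2 - 30*q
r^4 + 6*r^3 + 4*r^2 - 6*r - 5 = (r - 1)*(r + 1)^2*(r + 5)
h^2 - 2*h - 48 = (h - 8)*(h + 6)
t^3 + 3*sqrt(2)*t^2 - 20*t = t*(t - 2*sqrt(2))*(t + 5*sqrt(2))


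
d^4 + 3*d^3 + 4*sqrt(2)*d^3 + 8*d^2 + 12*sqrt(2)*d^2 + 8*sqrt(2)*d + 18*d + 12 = (d + 1)*(d + 2)*(d + sqrt(2))*(d + 3*sqrt(2))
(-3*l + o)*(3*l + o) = -9*l^2 + o^2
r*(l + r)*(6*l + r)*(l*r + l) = 6*l^3*r^2 + 6*l^3*r + 7*l^2*r^3 + 7*l^2*r^2 + l*r^4 + l*r^3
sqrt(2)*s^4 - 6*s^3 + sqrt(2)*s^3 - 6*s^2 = s^2*(s - 3*sqrt(2))*(sqrt(2)*s + sqrt(2))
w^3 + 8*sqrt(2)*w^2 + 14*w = w*(w + sqrt(2))*(w + 7*sqrt(2))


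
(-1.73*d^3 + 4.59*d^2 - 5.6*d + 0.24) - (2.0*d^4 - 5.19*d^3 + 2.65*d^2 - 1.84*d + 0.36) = -2.0*d^4 + 3.46*d^3 + 1.94*d^2 - 3.76*d - 0.12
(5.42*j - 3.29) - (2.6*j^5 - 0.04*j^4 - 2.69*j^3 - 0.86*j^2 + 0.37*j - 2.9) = -2.6*j^5 + 0.04*j^4 + 2.69*j^3 + 0.86*j^2 + 5.05*j - 0.39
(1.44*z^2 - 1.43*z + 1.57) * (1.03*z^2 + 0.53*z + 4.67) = 1.4832*z^4 - 0.7097*z^3 + 7.584*z^2 - 5.846*z + 7.3319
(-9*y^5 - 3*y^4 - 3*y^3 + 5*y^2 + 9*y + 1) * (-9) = 81*y^5 + 27*y^4 + 27*y^3 - 45*y^2 - 81*y - 9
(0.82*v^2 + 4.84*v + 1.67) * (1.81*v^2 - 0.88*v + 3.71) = 1.4842*v^4 + 8.0388*v^3 + 1.8057*v^2 + 16.4868*v + 6.1957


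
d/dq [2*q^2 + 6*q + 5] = 4*q + 6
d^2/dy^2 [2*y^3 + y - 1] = 12*y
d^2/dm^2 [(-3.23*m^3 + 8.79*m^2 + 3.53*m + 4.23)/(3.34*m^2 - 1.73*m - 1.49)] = (-5.6843418860808e-14*m^5 + 1.13686837721616e-13*m^4 + 128.856322*m^3 + 495.639186*m^2 - 84.271866*m + 88.252766)/(37.259704*m^6 - 57.897564*m^5 - 19.876674*m^4 + 46.479391*m^3 + 8.867139*m^2 - 11.522319*m - 3.307949)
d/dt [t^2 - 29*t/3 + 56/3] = 2*t - 29/3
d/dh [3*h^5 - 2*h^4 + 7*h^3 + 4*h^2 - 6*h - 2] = 15*h^4 - 8*h^3 + 21*h^2 + 8*h - 6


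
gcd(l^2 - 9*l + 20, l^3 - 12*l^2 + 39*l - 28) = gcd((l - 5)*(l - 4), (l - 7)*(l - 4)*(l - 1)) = l - 4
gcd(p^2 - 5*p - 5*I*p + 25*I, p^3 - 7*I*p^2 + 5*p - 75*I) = p - 5*I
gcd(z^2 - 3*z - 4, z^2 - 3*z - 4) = z^2 - 3*z - 4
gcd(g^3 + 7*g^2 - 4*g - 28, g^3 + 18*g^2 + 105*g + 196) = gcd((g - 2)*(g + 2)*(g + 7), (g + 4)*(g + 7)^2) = g + 7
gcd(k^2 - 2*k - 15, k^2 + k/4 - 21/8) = 1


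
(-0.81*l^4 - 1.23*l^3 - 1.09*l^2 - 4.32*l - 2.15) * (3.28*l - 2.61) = -2.6568*l^5 - 1.9203*l^4 - 0.3649*l^3 - 11.3247*l^2 + 4.2232*l + 5.6115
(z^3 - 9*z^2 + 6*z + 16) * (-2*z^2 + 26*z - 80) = -2*z^5 + 44*z^4 - 326*z^3 + 844*z^2 - 64*z - 1280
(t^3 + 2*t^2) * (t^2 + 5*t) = t^5 + 7*t^4 + 10*t^3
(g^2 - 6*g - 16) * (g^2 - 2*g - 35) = g^4 - 8*g^3 - 39*g^2 + 242*g + 560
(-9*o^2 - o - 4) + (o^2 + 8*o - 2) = -8*o^2 + 7*o - 6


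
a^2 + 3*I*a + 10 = (a - 2*I)*(a + 5*I)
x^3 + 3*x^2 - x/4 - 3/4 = (x - 1/2)*(x + 1/2)*(x + 3)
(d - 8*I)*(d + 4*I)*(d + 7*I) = d^3 + 3*I*d^2 + 60*d + 224*I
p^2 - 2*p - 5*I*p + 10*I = (p - 2)*(p - 5*I)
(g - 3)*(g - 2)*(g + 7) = g^3 + 2*g^2 - 29*g + 42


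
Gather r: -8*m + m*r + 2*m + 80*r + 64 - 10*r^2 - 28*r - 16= -6*m - 10*r^2 + r*(m + 52) + 48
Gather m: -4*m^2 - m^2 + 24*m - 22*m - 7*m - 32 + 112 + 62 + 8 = -5*m^2 - 5*m + 150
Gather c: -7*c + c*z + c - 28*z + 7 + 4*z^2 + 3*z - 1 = c*(z - 6) + 4*z^2 - 25*z + 6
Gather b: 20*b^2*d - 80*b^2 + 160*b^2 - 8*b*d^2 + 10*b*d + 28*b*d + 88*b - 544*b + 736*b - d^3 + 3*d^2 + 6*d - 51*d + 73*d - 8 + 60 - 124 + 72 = b^2*(20*d + 80) + b*(-8*d^2 + 38*d + 280) - d^3 + 3*d^2 + 28*d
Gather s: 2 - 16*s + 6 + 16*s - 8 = 0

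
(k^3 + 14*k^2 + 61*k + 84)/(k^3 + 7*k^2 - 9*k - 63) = (k + 4)/(k - 3)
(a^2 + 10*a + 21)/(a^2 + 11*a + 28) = (a + 3)/(a + 4)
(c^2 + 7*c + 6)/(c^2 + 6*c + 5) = (c + 6)/(c + 5)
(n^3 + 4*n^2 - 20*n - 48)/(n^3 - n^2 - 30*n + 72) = (n + 2)/(n - 3)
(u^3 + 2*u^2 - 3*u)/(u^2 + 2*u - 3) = u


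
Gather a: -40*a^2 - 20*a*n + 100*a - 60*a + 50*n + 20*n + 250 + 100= -40*a^2 + a*(40 - 20*n) + 70*n + 350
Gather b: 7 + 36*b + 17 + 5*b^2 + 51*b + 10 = 5*b^2 + 87*b + 34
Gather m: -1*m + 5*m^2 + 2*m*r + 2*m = 5*m^2 + m*(2*r + 1)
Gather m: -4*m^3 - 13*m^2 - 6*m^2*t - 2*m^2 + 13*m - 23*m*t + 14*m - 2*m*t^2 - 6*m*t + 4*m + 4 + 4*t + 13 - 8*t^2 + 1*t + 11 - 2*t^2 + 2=-4*m^3 + m^2*(-6*t - 15) + m*(-2*t^2 - 29*t + 31) - 10*t^2 + 5*t + 30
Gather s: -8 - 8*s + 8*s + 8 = 0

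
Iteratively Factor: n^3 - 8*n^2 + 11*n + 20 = (n + 1)*(n^2 - 9*n + 20) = (n - 5)*(n + 1)*(n - 4)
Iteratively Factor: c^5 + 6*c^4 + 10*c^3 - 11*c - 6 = (c + 1)*(c^4 + 5*c^3 + 5*c^2 - 5*c - 6) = (c + 1)^2*(c^3 + 4*c^2 + c - 6) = (c + 1)^2*(c + 2)*(c^2 + 2*c - 3) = (c + 1)^2*(c + 2)*(c + 3)*(c - 1)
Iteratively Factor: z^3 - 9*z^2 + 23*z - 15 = (z - 5)*(z^2 - 4*z + 3) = (z - 5)*(z - 1)*(z - 3)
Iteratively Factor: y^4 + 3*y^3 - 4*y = (y)*(y^3 + 3*y^2 - 4) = y*(y + 2)*(y^2 + y - 2) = y*(y - 1)*(y + 2)*(y + 2)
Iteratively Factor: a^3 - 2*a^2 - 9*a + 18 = (a - 2)*(a^2 - 9) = (a - 3)*(a - 2)*(a + 3)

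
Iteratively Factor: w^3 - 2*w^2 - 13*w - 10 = (w + 1)*(w^2 - 3*w - 10) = (w + 1)*(w + 2)*(w - 5)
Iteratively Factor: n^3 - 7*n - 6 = (n + 2)*(n^2 - 2*n - 3) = (n - 3)*(n + 2)*(n + 1)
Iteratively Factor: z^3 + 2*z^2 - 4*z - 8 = (z - 2)*(z^2 + 4*z + 4) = (z - 2)*(z + 2)*(z + 2)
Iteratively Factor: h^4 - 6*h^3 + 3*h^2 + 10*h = (h + 1)*(h^3 - 7*h^2 + 10*h) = h*(h + 1)*(h^2 - 7*h + 10) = h*(h - 2)*(h + 1)*(h - 5)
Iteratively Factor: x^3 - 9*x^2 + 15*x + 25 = (x - 5)*(x^2 - 4*x - 5) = (x - 5)^2*(x + 1)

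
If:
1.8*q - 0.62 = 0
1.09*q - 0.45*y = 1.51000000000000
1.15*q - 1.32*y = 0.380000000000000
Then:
No Solution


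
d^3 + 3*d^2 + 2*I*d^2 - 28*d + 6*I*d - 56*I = (d - 4)*(d + 7)*(d + 2*I)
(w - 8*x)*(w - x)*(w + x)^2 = w^4 - 7*w^3*x - 9*w^2*x^2 + 7*w*x^3 + 8*x^4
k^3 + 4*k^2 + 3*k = k*(k + 1)*(k + 3)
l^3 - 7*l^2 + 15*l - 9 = (l - 3)^2*(l - 1)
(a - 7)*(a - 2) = a^2 - 9*a + 14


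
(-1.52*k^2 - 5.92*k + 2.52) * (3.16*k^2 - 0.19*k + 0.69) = -4.8032*k^4 - 18.4184*k^3 + 8.0392*k^2 - 4.5636*k + 1.7388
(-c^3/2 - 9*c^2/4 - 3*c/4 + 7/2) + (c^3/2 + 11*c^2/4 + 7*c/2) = c^2/2 + 11*c/4 + 7/2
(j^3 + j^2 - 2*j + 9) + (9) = j^3 + j^2 - 2*j + 18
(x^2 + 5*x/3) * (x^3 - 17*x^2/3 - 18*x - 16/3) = x^5 - 4*x^4 - 247*x^3/9 - 106*x^2/3 - 80*x/9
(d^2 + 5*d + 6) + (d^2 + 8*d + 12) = 2*d^2 + 13*d + 18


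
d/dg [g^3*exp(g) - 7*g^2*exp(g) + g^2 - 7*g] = g^3*exp(g) - 4*g^2*exp(g) - 14*g*exp(g) + 2*g - 7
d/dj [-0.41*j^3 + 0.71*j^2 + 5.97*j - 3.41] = -1.23*j^2 + 1.42*j + 5.97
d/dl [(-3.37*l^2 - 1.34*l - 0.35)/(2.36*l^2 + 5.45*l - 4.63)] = (-15.2041*l^2 + 32.8582*l + 8.1117)/(5.5696*l^4 + 25.724*l^3 + 7.8489*l^2 - 50.467*l + 21.4369)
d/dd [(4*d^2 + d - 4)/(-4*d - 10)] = (-8*d^2 - 40*d - 13)/(2*(4*d^2 + 20*d + 25))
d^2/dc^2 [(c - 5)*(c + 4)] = 2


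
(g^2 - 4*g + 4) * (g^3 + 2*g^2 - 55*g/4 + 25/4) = g^5 - 2*g^4 - 71*g^3/4 + 277*g^2/4 - 80*g + 25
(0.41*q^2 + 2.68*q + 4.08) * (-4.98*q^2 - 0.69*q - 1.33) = -2.0418*q^4 - 13.6293*q^3 - 22.7129*q^2 - 6.3796*q - 5.4264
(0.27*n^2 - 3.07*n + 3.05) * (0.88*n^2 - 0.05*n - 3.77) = 0.2376*n^4 - 2.7151*n^3 + 1.8196*n^2 + 11.4214*n - 11.4985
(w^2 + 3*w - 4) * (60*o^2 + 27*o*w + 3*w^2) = 60*o^2*w^2 + 180*o^2*w - 240*o^2 + 27*o*w^3 + 81*o*w^2 - 108*o*w + 3*w^4 + 9*w^3 - 12*w^2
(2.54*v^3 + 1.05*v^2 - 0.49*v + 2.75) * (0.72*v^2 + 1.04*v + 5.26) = 1.8288*v^5 + 3.3976*v^4 + 14.0996*v^3 + 6.9934*v^2 + 0.2826*v + 14.465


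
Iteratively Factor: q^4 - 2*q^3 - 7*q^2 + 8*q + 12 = (q - 2)*(q^3 - 7*q - 6) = (q - 3)*(q - 2)*(q^2 + 3*q + 2) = (q - 3)*(q - 2)*(q + 2)*(q + 1)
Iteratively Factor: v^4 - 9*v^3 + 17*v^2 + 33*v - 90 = (v - 5)*(v^3 - 4*v^2 - 3*v + 18) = (v - 5)*(v + 2)*(v^2 - 6*v + 9) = (v - 5)*(v - 3)*(v + 2)*(v - 3)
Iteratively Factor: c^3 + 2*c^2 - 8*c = (c + 4)*(c^2 - 2*c) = c*(c + 4)*(c - 2)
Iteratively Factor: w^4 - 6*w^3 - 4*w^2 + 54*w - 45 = (w - 5)*(w^3 - w^2 - 9*w + 9) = (w - 5)*(w - 1)*(w^2 - 9) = (w - 5)*(w - 1)*(w + 3)*(w - 3)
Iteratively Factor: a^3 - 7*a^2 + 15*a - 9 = (a - 3)*(a^2 - 4*a + 3) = (a - 3)*(a - 1)*(a - 3)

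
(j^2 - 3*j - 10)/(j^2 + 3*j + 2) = (j - 5)/(j + 1)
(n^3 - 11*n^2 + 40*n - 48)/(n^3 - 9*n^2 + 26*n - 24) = (n - 4)/(n - 2)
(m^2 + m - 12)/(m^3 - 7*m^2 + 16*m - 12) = (m + 4)/(m^2 - 4*m + 4)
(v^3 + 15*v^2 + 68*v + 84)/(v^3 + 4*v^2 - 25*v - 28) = (v^2 + 8*v + 12)/(v^2 - 3*v - 4)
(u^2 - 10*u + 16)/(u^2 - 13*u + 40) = (u - 2)/(u - 5)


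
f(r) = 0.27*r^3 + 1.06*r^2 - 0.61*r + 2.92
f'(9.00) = 84.08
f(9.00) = 280.12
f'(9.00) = 84.08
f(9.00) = 280.12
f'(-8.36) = 38.28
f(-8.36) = -75.65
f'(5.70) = 37.79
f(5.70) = 83.88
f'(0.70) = 1.27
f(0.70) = 3.11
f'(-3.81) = 3.07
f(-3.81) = 5.70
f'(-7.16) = 25.74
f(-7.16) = -37.48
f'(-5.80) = 14.34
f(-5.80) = -10.56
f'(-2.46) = -0.92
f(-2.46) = 6.82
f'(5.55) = 36.11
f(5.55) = 78.34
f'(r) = 0.81*r^2 + 2.12*r - 0.61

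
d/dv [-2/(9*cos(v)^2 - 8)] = -36*sin(v)*cos(v)/(9*cos(v)^2 - 8)^2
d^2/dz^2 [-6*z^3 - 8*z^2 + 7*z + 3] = -36*z - 16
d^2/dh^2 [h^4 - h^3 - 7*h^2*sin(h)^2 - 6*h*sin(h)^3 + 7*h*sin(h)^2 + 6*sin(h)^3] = -14*h^2*cos(2*h) + 12*h^2 + 9*h*sin(h)/2 - 28*h*sin(2*h) - 27*h*sin(3*h)/2 + 14*h*cos(2*h) - 6*h - 9*sin(h)/2 + 14*sin(2*h) + 27*sin(3*h)/2 - 9*cos(h) + 7*cos(2*h) + 9*cos(3*h) - 7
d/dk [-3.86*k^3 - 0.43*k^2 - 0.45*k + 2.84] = -11.58*k^2 - 0.86*k - 0.45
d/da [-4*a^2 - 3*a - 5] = -8*a - 3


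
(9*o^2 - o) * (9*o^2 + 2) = 81*o^4 - 9*o^3 + 18*o^2 - 2*o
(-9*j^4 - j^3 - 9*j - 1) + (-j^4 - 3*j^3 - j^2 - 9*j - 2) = -10*j^4 - 4*j^3 - j^2 - 18*j - 3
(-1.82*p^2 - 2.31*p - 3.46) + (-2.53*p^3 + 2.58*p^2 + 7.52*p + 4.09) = -2.53*p^3 + 0.76*p^2 + 5.21*p + 0.63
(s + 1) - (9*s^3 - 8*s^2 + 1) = -9*s^3 + 8*s^2 + s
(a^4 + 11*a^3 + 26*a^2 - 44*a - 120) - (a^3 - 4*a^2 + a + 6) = a^4 + 10*a^3 + 30*a^2 - 45*a - 126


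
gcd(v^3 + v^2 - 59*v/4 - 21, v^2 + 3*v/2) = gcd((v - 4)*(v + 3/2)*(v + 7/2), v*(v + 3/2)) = v + 3/2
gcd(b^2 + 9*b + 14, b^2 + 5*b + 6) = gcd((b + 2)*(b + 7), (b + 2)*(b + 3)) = b + 2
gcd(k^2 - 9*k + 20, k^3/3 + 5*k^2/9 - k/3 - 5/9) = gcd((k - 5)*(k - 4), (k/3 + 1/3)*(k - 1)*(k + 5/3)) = 1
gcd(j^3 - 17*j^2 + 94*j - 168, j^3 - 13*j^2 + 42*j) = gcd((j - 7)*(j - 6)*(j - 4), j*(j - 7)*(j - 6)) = j^2 - 13*j + 42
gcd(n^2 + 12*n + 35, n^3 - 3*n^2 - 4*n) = 1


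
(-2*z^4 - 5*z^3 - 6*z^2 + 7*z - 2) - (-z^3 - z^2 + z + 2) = -2*z^4 - 4*z^3 - 5*z^2 + 6*z - 4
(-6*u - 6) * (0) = 0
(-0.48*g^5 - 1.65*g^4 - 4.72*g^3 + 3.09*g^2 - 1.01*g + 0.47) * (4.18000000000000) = -2.0064*g^5 - 6.897*g^4 - 19.7296*g^3 + 12.9162*g^2 - 4.2218*g + 1.9646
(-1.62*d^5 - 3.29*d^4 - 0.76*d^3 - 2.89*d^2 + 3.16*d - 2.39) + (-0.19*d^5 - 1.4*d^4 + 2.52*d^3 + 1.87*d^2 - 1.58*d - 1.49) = -1.81*d^5 - 4.69*d^4 + 1.76*d^3 - 1.02*d^2 + 1.58*d - 3.88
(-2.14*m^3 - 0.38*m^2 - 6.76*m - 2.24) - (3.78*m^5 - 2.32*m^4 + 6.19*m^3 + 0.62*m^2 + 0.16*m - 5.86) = -3.78*m^5 + 2.32*m^4 - 8.33*m^3 - 1.0*m^2 - 6.92*m + 3.62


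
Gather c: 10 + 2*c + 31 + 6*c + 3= 8*c + 44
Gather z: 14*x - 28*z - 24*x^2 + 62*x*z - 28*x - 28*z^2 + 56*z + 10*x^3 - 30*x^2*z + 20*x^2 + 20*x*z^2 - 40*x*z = 10*x^3 - 4*x^2 - 14*x + z^2*(20*x - 28) + z*(-30*x^2 + 22*x + 28)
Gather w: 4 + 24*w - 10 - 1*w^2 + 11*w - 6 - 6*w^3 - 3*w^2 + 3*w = -6*w^3 - 4*w^2 + 38*w - 12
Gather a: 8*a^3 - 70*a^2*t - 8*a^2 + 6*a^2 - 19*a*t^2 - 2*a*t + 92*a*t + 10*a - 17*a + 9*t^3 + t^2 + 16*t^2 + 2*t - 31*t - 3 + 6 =8*a^3 + a^2*(-70*t - 2) + a*(-19*t^2 + 90*t - 7) + 9*t^3 + 17*t^2 - 29*t + 3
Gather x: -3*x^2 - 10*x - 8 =-3*x^2 - 10*x - 8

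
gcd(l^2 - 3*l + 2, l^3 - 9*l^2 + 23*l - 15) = l - 1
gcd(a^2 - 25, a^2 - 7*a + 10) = a - 5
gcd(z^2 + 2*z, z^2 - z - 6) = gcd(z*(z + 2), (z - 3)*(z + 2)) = z + 2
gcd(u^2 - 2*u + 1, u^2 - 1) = u - 1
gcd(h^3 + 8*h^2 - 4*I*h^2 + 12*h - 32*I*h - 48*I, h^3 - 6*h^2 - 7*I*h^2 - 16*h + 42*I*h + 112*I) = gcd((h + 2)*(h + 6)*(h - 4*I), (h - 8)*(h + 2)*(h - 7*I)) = h + 2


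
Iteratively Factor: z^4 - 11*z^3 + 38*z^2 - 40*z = (z - 4)*(z^3 - 7*z^2 + 10*z) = z*(z - 4)*(z^2 - 7*z + 10) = z*(z - 4)*(z - 2)*(z - 5)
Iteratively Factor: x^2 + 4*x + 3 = (x + 1)*(x + 3)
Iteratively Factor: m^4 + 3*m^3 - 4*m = (m + 2)*(m^3 + m^2 - 2*m) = (m - 1)*(m + 2)*(m^2 + 2*m) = m*(m - 1)*(m + 2)*(m + 2)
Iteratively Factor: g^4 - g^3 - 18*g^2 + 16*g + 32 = (g + 4)*(g^3 - 5*g^2 + 2*g + 8) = (g + 1)*(g + 4)*(g^2 - 6*g + 8) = (g - 2)*(g + 1)*(g + 4)*(g - 4)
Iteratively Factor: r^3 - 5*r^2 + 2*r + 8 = (r + 1)*(r^2 - 6*r + 8) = (r - 4)*(r + 1)*(r - 2)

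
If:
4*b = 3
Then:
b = 3/4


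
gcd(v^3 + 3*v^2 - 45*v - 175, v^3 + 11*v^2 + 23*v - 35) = v + 5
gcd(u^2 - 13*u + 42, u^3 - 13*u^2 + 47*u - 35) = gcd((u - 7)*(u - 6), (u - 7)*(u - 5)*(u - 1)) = u - 7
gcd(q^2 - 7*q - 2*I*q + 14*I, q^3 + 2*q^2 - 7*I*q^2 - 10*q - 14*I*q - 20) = q - 2*I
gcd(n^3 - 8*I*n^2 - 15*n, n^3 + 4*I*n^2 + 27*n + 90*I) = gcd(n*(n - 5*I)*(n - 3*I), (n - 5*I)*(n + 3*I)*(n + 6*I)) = n - 5*I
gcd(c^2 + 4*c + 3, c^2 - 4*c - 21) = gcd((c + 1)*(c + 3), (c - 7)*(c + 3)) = c + 3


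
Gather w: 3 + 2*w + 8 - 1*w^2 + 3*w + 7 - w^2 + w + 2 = -2*w^2 + 6*w + 20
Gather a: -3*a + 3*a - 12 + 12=0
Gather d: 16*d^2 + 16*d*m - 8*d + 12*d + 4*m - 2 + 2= 16*d^2 + d*(16*m + 4) + 4*m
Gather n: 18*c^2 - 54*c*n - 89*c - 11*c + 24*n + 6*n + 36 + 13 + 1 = 18*c^2 - 100*c + n*(30 - 54*c) + 50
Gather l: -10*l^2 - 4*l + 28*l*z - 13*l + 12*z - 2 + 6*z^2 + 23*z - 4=-10*l^2 + l*(28*z - 17) + 6*z^2 + 35*z - 6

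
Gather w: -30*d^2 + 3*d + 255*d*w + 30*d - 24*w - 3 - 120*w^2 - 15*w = -30*d^2 + 33*d - 120*w^2 + w*(255*d - 39) - 3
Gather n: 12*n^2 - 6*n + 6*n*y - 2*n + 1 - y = 12*n^2 + n*(6*y - 8) - y + 1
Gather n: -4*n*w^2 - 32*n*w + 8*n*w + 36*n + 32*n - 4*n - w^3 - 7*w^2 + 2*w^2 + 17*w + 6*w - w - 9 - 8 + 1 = n*(-4*w^2 - 24*w + 64) - w^3 - 5*w^2 + 22*w - 16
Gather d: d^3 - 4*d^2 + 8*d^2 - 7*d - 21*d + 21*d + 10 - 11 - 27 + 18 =d^3 + 4*d^2 - 7*d - 10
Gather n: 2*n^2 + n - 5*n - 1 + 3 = 2*n^2 - 4*n + 2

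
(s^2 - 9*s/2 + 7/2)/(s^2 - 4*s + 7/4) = 2*(s - 1)/(2*s - 1)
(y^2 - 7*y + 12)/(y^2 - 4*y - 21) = (-y^2 + 7*y - 12)/(-y^2 + 4*y + 21)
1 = 1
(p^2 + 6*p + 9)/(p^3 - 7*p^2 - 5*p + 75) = (p + 3)/(p^2 - 10*p + 25)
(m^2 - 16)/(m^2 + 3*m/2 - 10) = 2*(m - 4)/(2*m - 5)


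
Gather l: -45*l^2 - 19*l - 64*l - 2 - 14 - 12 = -45*l^2 - 83*l - 28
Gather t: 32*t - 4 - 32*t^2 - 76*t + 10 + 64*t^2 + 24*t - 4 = 32*t^2 - 20*t + 2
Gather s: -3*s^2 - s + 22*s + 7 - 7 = -3*s^2 + 21*s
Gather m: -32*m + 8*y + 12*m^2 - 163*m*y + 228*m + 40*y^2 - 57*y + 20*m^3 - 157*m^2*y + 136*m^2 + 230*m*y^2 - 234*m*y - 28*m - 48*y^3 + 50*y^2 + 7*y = 20*m^3 + m^2*(148 - 157*y) + m*(230*y^2 - 397*y + 168) - 48*y^3 + 90*y^2 - 42*y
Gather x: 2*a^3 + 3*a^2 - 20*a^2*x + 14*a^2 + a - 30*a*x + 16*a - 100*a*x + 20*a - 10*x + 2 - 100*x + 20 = 2*a^3 + 17*a^2 + 37*a + x*(-20*a^2 - 130*a - 110) + 22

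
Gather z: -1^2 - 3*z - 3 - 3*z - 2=-6*z - 6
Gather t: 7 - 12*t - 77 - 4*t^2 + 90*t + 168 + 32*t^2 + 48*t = 28*t^2 + 126*t + 98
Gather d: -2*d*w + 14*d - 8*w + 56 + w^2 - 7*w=d*(14 - 2*w) + w^2 - 15*w + 56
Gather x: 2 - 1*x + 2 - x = 4 - 2*x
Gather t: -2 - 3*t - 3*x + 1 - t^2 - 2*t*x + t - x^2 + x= -t^2 + t*(-2*x - 2) - x^2 - 2*x - 1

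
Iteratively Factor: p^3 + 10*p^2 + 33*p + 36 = (p + 3)*(p^2 + 7*p + 12) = (p + 3)*(p + 4)*(p + 3)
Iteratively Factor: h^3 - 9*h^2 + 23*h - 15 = (h - 5)*(h^2 - 4*h + 3) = (h - 5)*(h - 3)*(h - 1)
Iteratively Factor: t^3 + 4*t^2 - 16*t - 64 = (t + 4)*(t^2 - 16) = (t + 4)^2*(t - 4)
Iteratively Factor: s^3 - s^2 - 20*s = (s + 4)*(s^2 - 5*s) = (s - 5)*(s + 4)*(s)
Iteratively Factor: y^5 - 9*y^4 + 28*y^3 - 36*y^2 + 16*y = (y)*(y^4 - 9*y^3 + 28*y^2 - 36*y + 16) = y*(y - 4)*(y^3 - 5*y^2 + 8*y - 4) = y*(y - 4)*(y - 1)*(y^2 - 4*y + 4) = y*(y - 4)*(y - 2)*(y - 1)*(y - 2)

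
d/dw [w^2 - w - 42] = 2*w - 1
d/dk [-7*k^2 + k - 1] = 1 - 14*k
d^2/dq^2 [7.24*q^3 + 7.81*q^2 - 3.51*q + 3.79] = 43.44*q + 15.62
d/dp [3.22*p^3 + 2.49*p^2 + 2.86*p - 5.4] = 9.66*p^2 + 4.98*p + 2.86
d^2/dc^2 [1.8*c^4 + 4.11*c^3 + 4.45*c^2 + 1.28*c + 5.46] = 21.6*c^2 + 24.66*c + 8.9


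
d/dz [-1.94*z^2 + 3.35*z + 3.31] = 3.35 - 3.88*z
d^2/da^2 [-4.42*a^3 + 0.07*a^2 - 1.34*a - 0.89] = 0.14 - 26.52*a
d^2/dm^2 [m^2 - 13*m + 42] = 2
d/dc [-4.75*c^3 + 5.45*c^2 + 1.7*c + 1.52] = -14.25*c^2 + 10.9*c + 1.7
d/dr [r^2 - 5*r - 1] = 2*r - 5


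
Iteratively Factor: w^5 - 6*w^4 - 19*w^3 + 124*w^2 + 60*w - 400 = (w - 5)*(w^4 - w^3 - 24*w^2 + 4*w + 80) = (w - 5)^2*(w^3 + 4*w^2 - 4*w - 16) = (w - 5)^2*(w - 2)*(w^2 + 6*w + 8) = (w - 5)^2*(w - 2)*(w + 2)*(w + 4)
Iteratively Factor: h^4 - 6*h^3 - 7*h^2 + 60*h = (h - 5)*(h^3 - h^2 - 12*h) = (h - 5)*(h + 3)*(h^2 - 4*h) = h*(h - 5)*(h + 3)*(h - 4)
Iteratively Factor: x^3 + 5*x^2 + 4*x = (x)*(x^2 + 5*x + 4) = x*(x + 4)*(x + 1)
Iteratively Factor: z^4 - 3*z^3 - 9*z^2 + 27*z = (z + 3)*(z^3 - 6*z^2 + 9*z) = z*(z + 3)*(z^2 - 6*z + 9) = z*(z - 3)*(z + 3)*(z - 3)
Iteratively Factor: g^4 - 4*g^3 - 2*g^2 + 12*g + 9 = (g - 3)*(g^3 - g^2 - 5*g - 3) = (g - 3)*(g + 1)*(g^2 - 2*g - 3) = (g - 3)^2*(g + 1)*(g + 1)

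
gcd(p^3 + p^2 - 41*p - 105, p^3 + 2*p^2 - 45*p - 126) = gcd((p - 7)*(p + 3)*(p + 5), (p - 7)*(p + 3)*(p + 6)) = p^2 - 4*p - 21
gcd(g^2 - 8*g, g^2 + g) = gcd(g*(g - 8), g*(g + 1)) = g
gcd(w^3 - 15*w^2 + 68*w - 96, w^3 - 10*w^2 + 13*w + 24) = w^2 - 11*w + 24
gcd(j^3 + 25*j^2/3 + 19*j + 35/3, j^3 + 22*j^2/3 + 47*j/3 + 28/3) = j^2 + 10*j/3 + 7/3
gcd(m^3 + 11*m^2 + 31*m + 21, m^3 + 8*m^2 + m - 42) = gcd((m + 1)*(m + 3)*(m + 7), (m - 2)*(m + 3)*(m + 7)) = m^2 + 10*m + 21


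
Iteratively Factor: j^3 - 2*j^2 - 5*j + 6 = (j - 3)*(j^2 + j - 2) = (j - 3)*(j + 2)*(j - 1)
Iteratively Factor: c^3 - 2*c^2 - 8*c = (c - 4)*(c^2 + 2*c) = (c - 4)*(c + 2)*(c)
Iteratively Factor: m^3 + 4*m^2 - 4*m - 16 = (m + 2)*(m^2 + 2*m - 8) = (m + 2)*(m + 4)*(m - 2)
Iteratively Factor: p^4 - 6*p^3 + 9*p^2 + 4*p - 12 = (p - 3)*(p^3 - 3*p^2 + 4) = (p - 3)*(p - 2)*(p^2 - p - 2) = (p - 3)*(p - 2)*(p + 1)*(p - 2)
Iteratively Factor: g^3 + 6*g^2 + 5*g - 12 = (g + 4)*(g^2 + 2*g - 3) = (g - 1)*(g + 4)*(g + 3)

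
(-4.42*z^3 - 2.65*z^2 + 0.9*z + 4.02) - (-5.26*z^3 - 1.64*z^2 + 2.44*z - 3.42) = 0.84*z^3 - 1.01*z^2 - 1.54*z + 7.44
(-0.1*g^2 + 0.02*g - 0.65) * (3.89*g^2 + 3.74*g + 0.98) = -0.389*g^4 - 0.2962*g^3 - 2.5517*g^2 - 2.4114*g - 0.637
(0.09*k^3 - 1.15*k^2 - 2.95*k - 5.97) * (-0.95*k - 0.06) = -0.0855*k^4 + 1.0871*k^3 + 2.8715*k^2 + 5.8485*k + 0.3582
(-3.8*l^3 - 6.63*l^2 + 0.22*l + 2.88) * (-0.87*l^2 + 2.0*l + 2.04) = 3.306*l^5 - 1.8319*l^4 - 21.2034*l^3 - 15.5908*l^2 + 6.2088*l + 5.8752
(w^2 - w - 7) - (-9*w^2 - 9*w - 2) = 10*w^2 + 8*w - 5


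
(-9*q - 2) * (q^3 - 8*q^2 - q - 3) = -9*q^4 + 70*q^3 + 25*q^2 + 29*q + 6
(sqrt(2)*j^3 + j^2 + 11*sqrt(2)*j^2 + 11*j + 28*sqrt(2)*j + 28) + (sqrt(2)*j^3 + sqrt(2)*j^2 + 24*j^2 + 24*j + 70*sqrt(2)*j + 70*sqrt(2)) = 2*sqrt(2)*j^3 + 12*sqrt(2)*j^2 + 25*j^2 + 35*j + 98*sqrt(2)*j + 28 + 70*sqrt(2)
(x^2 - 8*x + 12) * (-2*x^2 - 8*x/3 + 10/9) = -2*x^4 + 40*x^3/3 - 14*x^2/9 - 368*x/9 + 40/3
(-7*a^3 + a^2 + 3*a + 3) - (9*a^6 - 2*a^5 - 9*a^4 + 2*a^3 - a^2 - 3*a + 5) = -9*a^6 + 2*a^5 + 9*a^4 - 9*a^3 + 2*a^2 + 6*a - 2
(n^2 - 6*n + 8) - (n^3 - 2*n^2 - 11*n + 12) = -n^3 + 3*n^2 + 5*n - 4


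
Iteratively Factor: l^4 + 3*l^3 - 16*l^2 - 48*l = (l + 4)*(l^3 - l^2 - 12*l) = l*(l + 4)*(l^2 - l - 12) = l*(l - 4)*(l + 4)*(l + 3)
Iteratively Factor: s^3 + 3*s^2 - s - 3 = (s + 1)*(s^2 + 2*s - 3) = (s + 1)*(s + 3)*(s - 1)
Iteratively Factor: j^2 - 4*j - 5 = (j + 1)*(j - 5)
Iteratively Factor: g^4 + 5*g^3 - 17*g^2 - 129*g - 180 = (g + 3)*(g^3 + 2*g^2 - 23*g - 60) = (g - 5)*(g + 3)*(g^2 + 7*g + 12) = (g - 5)*(g + 3)*(g + 4)*(g + 3)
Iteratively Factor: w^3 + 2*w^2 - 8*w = (w)*(w^2 + 2*w - 8) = w*(w - 2)*(w + 4)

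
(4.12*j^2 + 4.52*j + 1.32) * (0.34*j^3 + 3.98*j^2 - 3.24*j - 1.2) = 1.4008*j^5 + 17.9344*j^4 + 5.0896*j^3 - 14.3352*j^2 - 9.7008*j - 1.584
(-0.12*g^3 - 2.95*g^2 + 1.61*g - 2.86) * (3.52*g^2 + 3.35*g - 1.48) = -0.4224*g^5 - 10.786*g^4 - 4.0377*g^3 - 0.307699999999999*g^2 - 11.9638*g + 4.2328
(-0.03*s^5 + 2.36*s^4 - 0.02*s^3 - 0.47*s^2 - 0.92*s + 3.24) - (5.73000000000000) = -0.03*s^5 + 2.36*s^4 - 0.02*s^3 - 0.47*s^2 - 0.92*s - 2.49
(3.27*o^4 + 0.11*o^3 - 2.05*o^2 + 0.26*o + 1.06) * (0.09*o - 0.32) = 0.2943*o^5 - 1.0365*o^4 - 0.2197*o^3 + 0.6794*o^2 + 0.0122*o - 0.3392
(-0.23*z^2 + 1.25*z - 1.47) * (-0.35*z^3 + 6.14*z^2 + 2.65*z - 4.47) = 0.0805*z^5 - 1.8497*z^4 + 7.58*z^3 - 4.6852*z^2 - 9.483*z + 6.5709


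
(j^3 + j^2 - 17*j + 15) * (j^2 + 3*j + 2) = j^5 + 4*j^4 - 12*j^3 - 34*j^2 + 11*j + 30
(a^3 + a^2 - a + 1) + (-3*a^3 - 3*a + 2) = -2*a^3 + a^2 - 4*a + 3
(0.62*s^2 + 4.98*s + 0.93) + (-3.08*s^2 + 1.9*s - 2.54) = -2.46*s^2 + 6.88*s - 1.61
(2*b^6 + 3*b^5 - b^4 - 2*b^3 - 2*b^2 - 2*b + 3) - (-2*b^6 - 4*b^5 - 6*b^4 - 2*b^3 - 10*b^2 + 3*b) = 4*b^6 + 7*b^5 + 5*b^4 + 8*b^2 - 5*b + 3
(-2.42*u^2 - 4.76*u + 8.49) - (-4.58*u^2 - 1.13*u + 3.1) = 2.16*u^2 - 3.63*u + 5.39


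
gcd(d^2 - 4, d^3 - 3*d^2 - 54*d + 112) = d - 2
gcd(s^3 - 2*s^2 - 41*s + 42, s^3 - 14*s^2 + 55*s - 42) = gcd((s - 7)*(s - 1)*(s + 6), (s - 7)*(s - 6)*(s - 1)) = s^2 - 8*s + 7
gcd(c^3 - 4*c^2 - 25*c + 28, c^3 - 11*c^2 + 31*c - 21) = c^2 - 8*c + 7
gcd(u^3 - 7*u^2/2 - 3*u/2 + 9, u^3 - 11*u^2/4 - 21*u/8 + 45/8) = u^2 - 3*u/2 - 9/2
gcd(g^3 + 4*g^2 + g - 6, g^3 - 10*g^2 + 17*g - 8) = g - 1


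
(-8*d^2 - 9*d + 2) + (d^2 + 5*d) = -7*d^2 - 4*d + 2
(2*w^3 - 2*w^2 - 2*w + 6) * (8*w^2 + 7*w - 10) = 16*w^5 - 2*w^4 - 50*w^3 + 54*w^2 + 62*w - 60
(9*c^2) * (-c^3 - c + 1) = -9*c^5 - 9*c^3 + 9*c^2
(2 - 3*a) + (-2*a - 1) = 1 - 5*a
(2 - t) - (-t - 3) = 5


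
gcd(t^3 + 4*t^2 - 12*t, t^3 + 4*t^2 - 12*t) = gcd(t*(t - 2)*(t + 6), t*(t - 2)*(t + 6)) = t^3 + 4*t^2 - 12*t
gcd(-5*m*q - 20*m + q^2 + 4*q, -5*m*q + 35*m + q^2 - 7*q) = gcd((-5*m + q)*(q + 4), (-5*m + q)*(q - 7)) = -5*m + q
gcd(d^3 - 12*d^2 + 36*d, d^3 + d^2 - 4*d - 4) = 1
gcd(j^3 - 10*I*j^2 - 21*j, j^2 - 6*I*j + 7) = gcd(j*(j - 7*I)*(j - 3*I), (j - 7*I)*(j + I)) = j - 7*I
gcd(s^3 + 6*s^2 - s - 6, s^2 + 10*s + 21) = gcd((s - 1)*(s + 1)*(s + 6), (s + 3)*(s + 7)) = 1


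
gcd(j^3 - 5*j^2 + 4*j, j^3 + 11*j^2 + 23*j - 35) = j - 1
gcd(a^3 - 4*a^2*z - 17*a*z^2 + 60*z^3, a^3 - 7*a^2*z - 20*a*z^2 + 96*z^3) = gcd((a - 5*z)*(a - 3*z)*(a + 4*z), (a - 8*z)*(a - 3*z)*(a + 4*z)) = -a^2 - a*z + 12*z^2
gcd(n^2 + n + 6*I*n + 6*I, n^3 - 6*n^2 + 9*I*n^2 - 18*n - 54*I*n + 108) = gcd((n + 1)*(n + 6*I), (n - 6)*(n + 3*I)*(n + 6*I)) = n + 6*I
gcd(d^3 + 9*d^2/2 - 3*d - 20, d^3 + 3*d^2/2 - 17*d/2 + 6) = d + 4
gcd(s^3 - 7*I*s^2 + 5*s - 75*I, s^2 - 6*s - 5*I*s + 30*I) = s - 5*I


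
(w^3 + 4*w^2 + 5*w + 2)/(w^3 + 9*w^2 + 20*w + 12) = (w + 1)/(w + 6)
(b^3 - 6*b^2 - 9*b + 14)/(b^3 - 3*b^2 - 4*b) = (-b^3 + 6*b^2 + 9*b - 14)/(b*(-b^2 + 3*b + 4))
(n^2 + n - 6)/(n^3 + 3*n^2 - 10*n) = (n + 3)/(n*(n + 5))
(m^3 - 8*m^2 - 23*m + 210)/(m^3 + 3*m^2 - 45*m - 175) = (m - 6)/(m + 5)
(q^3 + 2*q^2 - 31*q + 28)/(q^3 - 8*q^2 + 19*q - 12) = (q + 7)/(q - 3)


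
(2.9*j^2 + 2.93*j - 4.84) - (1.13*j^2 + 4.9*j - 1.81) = 1.77*j^2 - 1.97*j - 3.03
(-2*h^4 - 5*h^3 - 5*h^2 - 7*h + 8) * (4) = -8*h^4 - 20*h^3 - 20*h^2 - 28*h + 32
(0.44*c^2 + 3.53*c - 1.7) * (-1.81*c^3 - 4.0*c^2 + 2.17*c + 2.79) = -0.7964*c^5 - 8.1493*c^4 - 10.0882*c^3 + 15.6877*c^2 + 6.1597*c - 4.743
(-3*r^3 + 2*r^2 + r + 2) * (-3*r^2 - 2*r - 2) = 9*r^5 - r^3 - 12*r^2 - 6*r - 4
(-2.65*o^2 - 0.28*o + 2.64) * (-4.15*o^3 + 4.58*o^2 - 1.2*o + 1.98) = 10.9975*o^5 - 10.975*o^4 - 9.0584*o^3 + 7.1802*o^2 - 3.7224*o + 5.2272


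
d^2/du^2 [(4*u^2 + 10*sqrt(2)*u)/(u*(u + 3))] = 4*(-6 + 5*sqrt(2))/(u^3 + 9*u^2 + 27*u + 27)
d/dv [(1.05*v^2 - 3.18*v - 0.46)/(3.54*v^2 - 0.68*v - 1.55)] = (10.5432*v^2 + 0.0017999999999998*v + 4.6162)/(12.5316*v^4 - 4.8144*v^3 - 10.5116*v^2 + 2.108*v + 2.4025)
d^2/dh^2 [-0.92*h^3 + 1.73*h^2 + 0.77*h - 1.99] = 3.46 - 5.52*h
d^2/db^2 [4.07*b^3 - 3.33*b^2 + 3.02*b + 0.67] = 24.42*b - 6.66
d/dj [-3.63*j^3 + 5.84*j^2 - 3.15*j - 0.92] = -10.89*j^2 + 11.68*j - 3.15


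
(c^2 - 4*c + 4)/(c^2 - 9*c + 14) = (c - 2)/(c - 7)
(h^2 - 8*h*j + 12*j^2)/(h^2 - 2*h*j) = (h - 6*j)/h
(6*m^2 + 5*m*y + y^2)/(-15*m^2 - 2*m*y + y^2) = (2*m + y)/(-5*m + y)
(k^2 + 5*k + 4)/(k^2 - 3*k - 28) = (k + 1)/(k - 7)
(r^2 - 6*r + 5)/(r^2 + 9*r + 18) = (r^2 - 6*r + 5)/(r^2 + 9*r + 18)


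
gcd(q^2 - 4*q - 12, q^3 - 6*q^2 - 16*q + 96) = q - 6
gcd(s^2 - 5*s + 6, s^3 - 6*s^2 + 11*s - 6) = s^2 - 5*s + 6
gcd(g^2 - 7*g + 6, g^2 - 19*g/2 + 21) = g - 6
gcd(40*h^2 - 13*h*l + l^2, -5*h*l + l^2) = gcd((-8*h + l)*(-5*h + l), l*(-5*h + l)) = 5*h - l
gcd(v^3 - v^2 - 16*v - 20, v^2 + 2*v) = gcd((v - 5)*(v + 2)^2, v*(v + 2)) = v + 2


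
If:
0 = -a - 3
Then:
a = -3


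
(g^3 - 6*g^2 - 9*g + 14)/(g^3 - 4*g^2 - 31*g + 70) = (g^2 + g - 2)/(g^2 + 3*g - 10)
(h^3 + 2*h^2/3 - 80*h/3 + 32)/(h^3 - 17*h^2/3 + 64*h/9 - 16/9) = 3*(h + 6)/(3*h - 1)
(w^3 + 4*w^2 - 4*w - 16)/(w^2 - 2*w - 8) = (w^2 + 2*w - 8)/(w - 4)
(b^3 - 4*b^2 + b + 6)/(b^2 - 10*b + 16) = (b^2 - 2*b - 3)/(b - 8)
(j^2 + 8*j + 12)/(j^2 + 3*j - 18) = (j + 2)/(j - 3)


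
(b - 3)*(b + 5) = b^2 + 2*b - 15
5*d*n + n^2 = n*(5*d + n)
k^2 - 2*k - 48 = (k - 8)*(k + 6)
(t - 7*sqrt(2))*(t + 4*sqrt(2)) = t^2 - 3*sqrt(2)*t - 56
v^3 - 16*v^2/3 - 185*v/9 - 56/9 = (v - 8)*(v + 1/3)*(v + 7/3)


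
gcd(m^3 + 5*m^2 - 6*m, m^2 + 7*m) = m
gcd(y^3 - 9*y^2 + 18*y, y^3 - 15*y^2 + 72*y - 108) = y^2 - 9*y + 18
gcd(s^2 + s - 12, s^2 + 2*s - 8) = s + 4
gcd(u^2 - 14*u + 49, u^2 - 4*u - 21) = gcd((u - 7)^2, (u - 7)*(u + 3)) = u - 7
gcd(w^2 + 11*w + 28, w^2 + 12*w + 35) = w + 7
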